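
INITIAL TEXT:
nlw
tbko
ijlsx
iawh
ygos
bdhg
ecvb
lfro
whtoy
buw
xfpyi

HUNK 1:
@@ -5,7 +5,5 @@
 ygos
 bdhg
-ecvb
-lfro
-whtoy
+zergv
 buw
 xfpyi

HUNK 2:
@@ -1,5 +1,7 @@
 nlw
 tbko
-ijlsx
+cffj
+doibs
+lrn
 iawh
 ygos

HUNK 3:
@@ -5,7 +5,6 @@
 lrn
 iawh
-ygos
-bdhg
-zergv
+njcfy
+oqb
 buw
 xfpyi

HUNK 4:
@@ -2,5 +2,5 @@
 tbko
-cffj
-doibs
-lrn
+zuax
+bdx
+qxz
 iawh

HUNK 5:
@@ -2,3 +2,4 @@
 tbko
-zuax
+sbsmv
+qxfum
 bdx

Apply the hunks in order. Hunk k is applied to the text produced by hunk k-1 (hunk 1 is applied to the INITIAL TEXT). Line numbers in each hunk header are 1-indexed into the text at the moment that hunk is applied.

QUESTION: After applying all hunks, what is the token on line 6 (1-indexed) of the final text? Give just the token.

Hunk 1: at line 5 remove [ecvb,lfro,whtoy] add [zergv] -> 9 lines: nlw tbko ijlsx iawh ygos bdhg zergv buw xfpyi
Hunk 2: at line 1 remove [ijlsx] add [cffj,doibs,lrn] -> 11 lines: nlw tbko cffj doibs lrn iawh ygos bdhg zergv buw xfpyi
Hunk 3: at line 5 remove [ygos,bdhg,zergv] add [njcfy,oqb] -> 10 lines: nlw tbko cffj doibs lrn iawh njcfy oqb buw xfpyi
Hunk 4: at line 2 remove [cffj,doibs,lrn] add [zuax,bdx,qxz] -> 10 lines: nlw tbko zuax bdx qxz iawh njcfy oqb buw xfpyi
Hunk 5: at line 2 remove [zuax] add [sbsmv,qxfum] -> 11 lines: nlw tbko sbsmv qxfum bdx qxz iawh njcfy oqb buw xfpyi
Final line 6: qxz

Answer: qxz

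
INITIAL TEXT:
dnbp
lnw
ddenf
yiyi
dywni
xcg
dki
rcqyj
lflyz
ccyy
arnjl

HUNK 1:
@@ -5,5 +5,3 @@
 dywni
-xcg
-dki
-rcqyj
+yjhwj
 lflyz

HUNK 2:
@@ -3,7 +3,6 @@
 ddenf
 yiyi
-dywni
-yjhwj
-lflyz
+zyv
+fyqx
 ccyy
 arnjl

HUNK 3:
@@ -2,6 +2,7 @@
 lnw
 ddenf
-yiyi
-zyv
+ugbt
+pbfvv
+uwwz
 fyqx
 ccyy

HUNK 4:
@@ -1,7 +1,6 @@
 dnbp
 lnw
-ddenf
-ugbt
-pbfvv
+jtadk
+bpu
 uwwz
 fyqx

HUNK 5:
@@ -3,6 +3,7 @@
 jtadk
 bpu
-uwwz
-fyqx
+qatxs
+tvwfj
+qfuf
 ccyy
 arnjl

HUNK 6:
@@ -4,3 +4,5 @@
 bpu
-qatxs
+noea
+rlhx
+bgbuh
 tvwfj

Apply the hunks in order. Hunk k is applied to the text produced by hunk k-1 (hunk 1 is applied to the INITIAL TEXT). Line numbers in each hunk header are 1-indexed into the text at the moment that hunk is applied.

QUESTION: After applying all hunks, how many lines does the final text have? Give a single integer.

Answer: 11

Derivation:
Hunk 1: at line 5 remove [xcg,dki,rcqyj] add [yjhwj] -> 9 lines: dnbp lnw ddenf yiyi dywni yjhwj lflyz ccyy arnjl
Hunk 2: at line 3 remove [dywni,yjhwj,lflyz] add [zyv,fyqx] -> 8 lines: dnbp lnw ddenf yiyi zyv fyqx ccyy arnjl
Hunk 3: at line 2 remove [yiyi,zyv] add [ugbt,pbfvv,uwwz] -> 9 lines: dnbp lnw ddenf ugbt pbfvv uwwz fyqx ccyy arnjl
Hunk 4: at line 1 remove [ddenf,ugbt,pbfvv] add [jtadk,bpu] -> 8 lines: dnbp lnw jtadk bpu uwwz fyqx ccyy arnjl
Hunk 5: at line 3 remove [uwwz,fyqx] add [qatxs,tvwfj,qfuf] -> 9 lines: dnbp lnw jtadk bpu qatxs tvwfj qfuf ccyy arnjl
Hunk 6: at line 4 remove [qatxs] add [noea,rlhx,bgbuh] -> 11 lines: dnbp lnw jtadk bpu noea rlhx bgbuh tvwfj qfuf ccyy arnjl
Final line count: 11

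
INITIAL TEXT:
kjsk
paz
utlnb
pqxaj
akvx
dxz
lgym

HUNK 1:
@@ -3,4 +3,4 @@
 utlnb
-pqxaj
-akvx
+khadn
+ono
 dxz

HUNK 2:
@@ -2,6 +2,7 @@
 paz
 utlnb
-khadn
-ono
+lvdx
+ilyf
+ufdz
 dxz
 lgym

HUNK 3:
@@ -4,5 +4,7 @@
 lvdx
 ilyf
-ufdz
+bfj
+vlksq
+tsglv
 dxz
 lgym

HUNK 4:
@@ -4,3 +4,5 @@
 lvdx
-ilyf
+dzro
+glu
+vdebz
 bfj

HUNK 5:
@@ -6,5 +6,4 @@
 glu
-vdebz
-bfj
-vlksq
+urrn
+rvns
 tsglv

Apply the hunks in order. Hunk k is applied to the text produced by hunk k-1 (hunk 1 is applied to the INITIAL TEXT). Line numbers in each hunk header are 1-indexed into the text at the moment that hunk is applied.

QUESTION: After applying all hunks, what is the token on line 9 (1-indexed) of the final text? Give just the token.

Hunk 1: at line 3 remove [pqxaj,akvx] add [khadn,ono] -> 7 lines: kjsk paz utlnb khadn ono dxz lgym
Hunk 2: at line 2 remove [khadn,ono] add [lvdx,ilyf,ufdz] -> 8 lines: kjsk paz utlnb lvdx ilyf ufdz dxz lgym
Hunk 3: at line 4 remove [ufdz] add [bfj,vlksq,tsglv] -> 10 lines: kjsk paz utlnb lvdx ilyf bfj vlksq tsglv dxz lgym
Hunk 4: at line 4 remove [ilyf] add [dzro,glu,vdebz] -> 12 lines: kjsk paz utlnb lvdx dzro glu vdebz bfj vlksq tsglv dxz lgym
Hunk 5: at line 6 remove [vdebz,bfj,vlksq] add [urrn,rvns] -> 11 lines: kjsk paz utlnb lvdx dzro glu urrn rvns tsglv dxz lgym
Final line 9: tsglv

Answer: tsglv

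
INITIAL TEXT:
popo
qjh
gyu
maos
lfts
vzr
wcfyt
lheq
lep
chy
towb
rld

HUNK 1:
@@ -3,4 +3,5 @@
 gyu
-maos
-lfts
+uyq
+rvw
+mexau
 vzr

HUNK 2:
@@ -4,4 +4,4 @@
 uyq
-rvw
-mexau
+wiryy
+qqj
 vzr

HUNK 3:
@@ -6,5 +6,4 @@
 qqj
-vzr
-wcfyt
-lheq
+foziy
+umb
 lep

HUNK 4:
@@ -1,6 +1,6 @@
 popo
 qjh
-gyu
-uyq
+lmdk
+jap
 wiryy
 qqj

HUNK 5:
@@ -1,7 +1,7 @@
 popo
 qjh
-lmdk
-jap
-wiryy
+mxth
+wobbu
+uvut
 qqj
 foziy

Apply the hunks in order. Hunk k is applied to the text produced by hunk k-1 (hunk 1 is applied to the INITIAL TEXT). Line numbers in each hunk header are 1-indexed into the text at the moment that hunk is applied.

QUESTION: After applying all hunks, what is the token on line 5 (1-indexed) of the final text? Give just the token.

Answer: uvut

Derivation:
Hunk 1: at line 3 remove [maos,lfts] add [uyq,rvw,mexau] -> 13 lines: popo qjh gyu uyq rvw mexau vzr wcfyt lheq lep chy towb rld
Hunk 2: at line 4 remove [rvw,mexau] add [wiryy,qqj] -> 13 lines: popo qjh gyu uyq wiryy qqj vzr wcfyt lheq lep chy towb rld
Hunk 3: at line 6 remove [vzr,wcfyt,lheq] add [foziy,umb] -> 12 lines: popo qjh gyu uyq wiryy qqj foziy umb lep chy towb rld
Hunk 4: at line 1 remove [gyu,uyq] add [lmdk,jap] -> 12 lines: popo qjh lmdk jap wiryy qqj foziy umb lep chy towb rld
Hunk 5: at line 1 remove [lmdk,jap,wiryy] add [mxth,wobbu,uvut] -> 12 lines: popo qjh mxth wobbu uvut qqj foziy umb lep chy towb rld
Final line 5: uvut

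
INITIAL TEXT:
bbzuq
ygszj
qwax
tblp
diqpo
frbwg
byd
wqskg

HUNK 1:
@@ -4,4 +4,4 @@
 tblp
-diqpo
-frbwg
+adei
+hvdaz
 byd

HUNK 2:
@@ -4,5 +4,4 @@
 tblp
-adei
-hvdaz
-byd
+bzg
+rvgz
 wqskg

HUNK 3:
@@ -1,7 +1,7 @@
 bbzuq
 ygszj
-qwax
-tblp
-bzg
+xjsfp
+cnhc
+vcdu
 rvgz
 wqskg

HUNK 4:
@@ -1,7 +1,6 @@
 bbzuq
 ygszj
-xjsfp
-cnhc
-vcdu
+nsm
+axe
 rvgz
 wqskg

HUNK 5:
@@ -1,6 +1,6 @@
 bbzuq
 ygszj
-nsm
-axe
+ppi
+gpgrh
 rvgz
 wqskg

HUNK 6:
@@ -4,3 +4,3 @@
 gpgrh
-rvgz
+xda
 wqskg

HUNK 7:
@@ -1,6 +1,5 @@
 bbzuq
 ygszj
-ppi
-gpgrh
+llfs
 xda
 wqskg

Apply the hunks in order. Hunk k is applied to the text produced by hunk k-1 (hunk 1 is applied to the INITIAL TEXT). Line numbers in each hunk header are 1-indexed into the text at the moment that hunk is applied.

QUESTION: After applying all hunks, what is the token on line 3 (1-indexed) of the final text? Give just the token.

Answer: llfs

Derivation:
Hunk 1: at line 4 remove [diqpo,frbwg] add [adei,hvdaz] -> 8 lines: bbzuq ygszj qwax tblp adei hvdaz byd wqskg
Hunk 2: at line 4 remove [adei,hvdaz,byd] add [bzg,rvgz] -> 7 lines: bbzuq ygszj qwax tblp bzg rvgz wqskg
Hunk 3: at line 1 remove [qwax,tblp,bzg] add [xjsfp,cnhc,vcdu] -> 7 lines: bbzuq ygszj xjsfp cnhc vcdu rvgz wqskg
Hunk 4: at line 1 remove [xjsfp,cnhc,vcdu] add [nsm,axe] -> 6 lines: bbzuq ygszj nsm axe rvgz wqskg
Hunk 5: at line 1 remove [nsm,axe] add [ppi,gpgrh] -> 6 lines: bbzuq ygszj ppi gpgrh rvgz wqskg
Hunk 6: at line 4 remove [rvgz] add [xda] -> 6 lines: bbzuq ygszj ppi gpgrh xda wqskg
Hunk 7: at line 1 remove [ppi,gpgrh] add [llfs] -> 5 lines: bbzuq ygszj llfs xda wqskg
Final line 3: llfs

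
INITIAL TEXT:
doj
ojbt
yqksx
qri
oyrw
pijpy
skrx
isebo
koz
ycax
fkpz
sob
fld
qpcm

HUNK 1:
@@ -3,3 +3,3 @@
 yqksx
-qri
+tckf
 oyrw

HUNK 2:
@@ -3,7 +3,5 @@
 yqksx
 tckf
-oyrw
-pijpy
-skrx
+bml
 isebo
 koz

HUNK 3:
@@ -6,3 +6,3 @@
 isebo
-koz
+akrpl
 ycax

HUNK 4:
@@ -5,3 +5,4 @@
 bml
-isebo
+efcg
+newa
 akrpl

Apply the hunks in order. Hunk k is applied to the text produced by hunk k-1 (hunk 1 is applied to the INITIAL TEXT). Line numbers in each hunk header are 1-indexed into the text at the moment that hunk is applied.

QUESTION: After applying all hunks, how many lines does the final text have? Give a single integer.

Answer: 13

Derivation:
Hunk 1: at line 3 remove [qri] add [tckf] -> 14 lines: doj ojbt yqksx tckf oyrw pijpy skrx isebo koz ycax fkpz sob fld qpcm
Hunk 2: at line 3 remove [oyrw,pijpy,skrx] add [bml] -> 12 lines: doj ojbt yqksx tckf bml isebo koz ycax fkpz sob fld qpcm
Hunk 3: at line 6 remove [koz] add [akrpl] -> 12 lines: doj ojbt yqksx tckf bml isebo akrpl ycax fkpz sob fld qpcm
Hunk 4: at line 5 remove [isebo] add [efcg,newa] -> 13 lines: doj ojbt yqksx tckf bml efcg newa akrpl ycax fkpz sob fld qpcm
Final line count: 13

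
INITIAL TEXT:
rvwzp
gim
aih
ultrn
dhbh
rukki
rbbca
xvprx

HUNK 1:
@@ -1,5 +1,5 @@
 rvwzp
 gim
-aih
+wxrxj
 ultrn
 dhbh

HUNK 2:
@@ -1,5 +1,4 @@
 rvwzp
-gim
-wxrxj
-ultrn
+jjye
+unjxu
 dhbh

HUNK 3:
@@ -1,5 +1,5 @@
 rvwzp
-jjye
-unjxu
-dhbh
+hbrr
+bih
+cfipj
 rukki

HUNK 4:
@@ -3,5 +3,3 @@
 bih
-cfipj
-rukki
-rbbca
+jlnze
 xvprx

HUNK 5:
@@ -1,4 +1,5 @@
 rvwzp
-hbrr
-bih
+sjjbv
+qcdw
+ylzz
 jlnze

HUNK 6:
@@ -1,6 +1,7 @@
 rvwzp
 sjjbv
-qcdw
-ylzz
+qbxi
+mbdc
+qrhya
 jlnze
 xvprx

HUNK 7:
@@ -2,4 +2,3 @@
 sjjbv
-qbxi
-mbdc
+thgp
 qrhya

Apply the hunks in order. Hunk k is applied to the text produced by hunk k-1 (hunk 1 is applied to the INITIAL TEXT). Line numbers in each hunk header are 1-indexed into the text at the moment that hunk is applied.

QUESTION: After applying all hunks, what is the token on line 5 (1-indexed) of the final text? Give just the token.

Answer: jlnze

Derivation:
Hunk 1: at line 1 remove [aih] add [wxrxj] -> 8 lines: rvwzp gim wxrxj ultrn dhbh rukki rbbca xvprx
Hunk 2: at line 1 remove [gim,wxrxj,ultrn] add [jjye,unjxu] -> 7 lines: rvwzp jjye unjxu dhbh rukki rbbca xvprx
Hunk 3: at line 1 remove [jjye,unjxu,dhbh] add [hbrr,bih,cfipj] -> 7 lines: rvwzp hbrr bih cfipj rukki rbbca xvprx
Hunk 4: at line 3 remove [cfipj,rukki,rbbca] add [jlnze] -> 5 lines: rvwzp hbrr bih jlnze xvprx
Hunk 5: at line 1 remove [hbrr,bih] add [sjjbv,qcdw,ylzz] -> 6 lines: rvwzp sjjbv qcdw ylzz jlnze xvprx
Hunk 6: at line 1 remove [qcdw,ylzz] add [qbxi,mbdc,qrhya] -> 7 lines: rvwzp sjjbv qbxi mbdc qrhya jlnze xvprx
Hunk 7: at line 2 remove [qbxi,mbdc] add [thgp] -> 6 lines: rvwzp sjjbv thgp qrhya jlnze xvprx
Final line 5: jlnze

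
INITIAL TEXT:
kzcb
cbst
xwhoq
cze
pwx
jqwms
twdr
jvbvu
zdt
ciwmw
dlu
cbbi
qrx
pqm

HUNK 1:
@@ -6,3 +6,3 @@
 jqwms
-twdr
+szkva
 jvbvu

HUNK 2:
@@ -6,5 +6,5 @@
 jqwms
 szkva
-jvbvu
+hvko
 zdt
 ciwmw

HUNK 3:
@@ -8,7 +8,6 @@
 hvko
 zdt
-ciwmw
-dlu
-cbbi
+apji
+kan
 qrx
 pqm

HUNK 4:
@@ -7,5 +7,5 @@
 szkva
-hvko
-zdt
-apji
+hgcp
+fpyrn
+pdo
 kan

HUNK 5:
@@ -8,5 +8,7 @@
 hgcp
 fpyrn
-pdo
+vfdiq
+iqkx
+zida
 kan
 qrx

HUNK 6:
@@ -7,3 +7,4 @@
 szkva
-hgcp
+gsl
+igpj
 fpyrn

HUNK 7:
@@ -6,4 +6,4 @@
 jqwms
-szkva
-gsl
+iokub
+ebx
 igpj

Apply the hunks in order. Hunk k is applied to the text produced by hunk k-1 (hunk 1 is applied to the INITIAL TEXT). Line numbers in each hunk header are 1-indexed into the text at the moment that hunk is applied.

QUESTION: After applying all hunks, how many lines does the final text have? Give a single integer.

Answer: 16

Derivation:
Hunk 1: at line 6 remove [twdr] add [szkva] -> 14 lines: kzcb cbst xwhoq cze pwx jqwms szkva jvbvu zdt ciwmw dlu cbbi qrx pqm
Hunk 2: at line 6 remove [jvbvu] add [hvko] -> 14 lines: kzcb cbst xwhoq cze pwx jqwms szkva hvko zdt ciwmw dlu cbbi qrx pqm
Hunk 3: at line 8 remove [ciwmw,dlu,cbbi] add [apji,kan] -> 13 lines: kzcb cbst xwhoq cze pwx jqwms szkva hvko zdt apji kan qrx pqm
Hunk 4: at line 7 remove [hvko,zdt,apji] add [hgcp,fpyrn,pdo] -> 13 lines: kzcb cbst xwhoq cze pwx jqwms szkva hgcp fpyrn pdo kan qrx pqm
Hunk 5: at line 8 remove [pdo] add [vfdiq,iqkx,zida] -> 15 lines: kzcb cbst xwhoq cze pwx jqwms szkva hgcp fpyrn vfdiq iqkx zida kan qrx pqm
Hunk 6: at line 7 remove [hgcp] add [gsl,igpj] -> 16 lines: kzcb cbst xwhoq cze pwx jqwms szkva gsl igpj fpyrn vfdiq iqkx zida kan qrx pqm
Hunk 7: at line 6 remove [szkva,gsl] add [iokub,ebx] -> 16 lines: kzcb cbst xwhoq cze pwx jqwms iokub ebx igpj fpyrn vfdiq iqkx zida kan qrx pqm
Final line count: 16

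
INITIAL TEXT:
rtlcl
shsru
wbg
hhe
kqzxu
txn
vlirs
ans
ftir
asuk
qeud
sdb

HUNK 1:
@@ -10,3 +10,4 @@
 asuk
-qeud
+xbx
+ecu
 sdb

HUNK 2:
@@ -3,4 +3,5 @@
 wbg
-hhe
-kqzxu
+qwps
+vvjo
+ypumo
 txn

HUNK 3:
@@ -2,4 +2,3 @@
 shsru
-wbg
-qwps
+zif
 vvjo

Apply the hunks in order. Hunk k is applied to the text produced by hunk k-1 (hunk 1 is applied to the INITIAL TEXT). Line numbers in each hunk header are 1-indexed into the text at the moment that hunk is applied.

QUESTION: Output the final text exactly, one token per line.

Answer: rtlcl
shsru
zif
vvjo
ypumo
txn
vlirs
ans
ftir
asuk
xbx
ecu
sdb

Derivation:
Hunk 1: at line 10 remove [qeud] add [xbx,ecu] -> 13 lines: rtlcl shsru wbg hhe kqzxu txn vlirs ans ftir asuk xbx ecu sdb
Hunk 2: at line 3 remove [hhe,kqzxu] add [qwps,vvjo,ypumo] -> 14 lines: rtlcl shsru wbg qwps vvjo ypumo txn vlirs ans ftir asuk xbx ecu sdb
Hunk 3: at line 2 remove [wbg,qwps] add [zif] -> 13 lines: rtlcl shsru zif vvjo ypumo txn vlirs ans ftir asuk xbx ecu sdb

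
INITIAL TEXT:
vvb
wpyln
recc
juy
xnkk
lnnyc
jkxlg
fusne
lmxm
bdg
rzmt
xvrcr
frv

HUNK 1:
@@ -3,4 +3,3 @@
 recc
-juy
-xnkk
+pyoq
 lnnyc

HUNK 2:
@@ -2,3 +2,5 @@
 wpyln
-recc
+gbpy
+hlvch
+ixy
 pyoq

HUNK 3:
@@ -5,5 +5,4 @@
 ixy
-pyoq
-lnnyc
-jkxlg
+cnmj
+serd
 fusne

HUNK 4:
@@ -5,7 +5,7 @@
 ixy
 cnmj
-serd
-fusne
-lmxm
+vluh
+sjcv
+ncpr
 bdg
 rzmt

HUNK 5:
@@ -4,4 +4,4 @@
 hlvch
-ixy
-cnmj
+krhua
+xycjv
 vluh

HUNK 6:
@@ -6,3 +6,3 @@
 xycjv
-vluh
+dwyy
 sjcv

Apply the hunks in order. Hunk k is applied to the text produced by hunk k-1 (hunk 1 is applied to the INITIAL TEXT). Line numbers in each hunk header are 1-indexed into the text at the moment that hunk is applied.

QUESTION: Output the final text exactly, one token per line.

Hunk 1: at line 3 remove [juy,xnkk] add [pyoq] -> 12 lines: vvb wpyln recc pyoq lnnyc jkxlg fusne lmxm bdg rzmt xvrcr frv
Hunk 2: at line 2 remove [recc] add [gbpy,hlvch,ixy] -> 14 lines: vvb wpyln gbpy hlvch ixy pyoq lnnyc jkxlg fusne lmxm bdg rzmt xvrcr frv
Hunk 3: at line 5 remove [pyoq,lnnyc,jkxlg] add [cnmj,serd] -> 13 lines: vvb wpyln gbpy hlvch ixy cnmj serd fusne lmxm bdg rzmt xvrcr frv
Hunk 4: at line 5 remove [serd,fusne,lmxm] add [vluh,sjcv,ncpr] -> 13 lines: vvb wpyln gbpy hlvch ixy cnmj vluh sjcv ncpr bdg rzmt xvrcr frv
Hunk 5: at line 4 remove [ixy,cnmj] add [krhua,xycjv] -> 13 lines: vvb wpyln gbpy hlvch krhua xycjv vluh sjcv ncpr bdg rzmt xvrcr frv
Hunk 6: at line 6 remove [vluh] add [dwyy] -> 13 lines: vvb wpyln gbpy hlvch krhua xycjv dwyy sjcv ncpr bdg rzmt xvrcr frv

Answer: vvb
wpyln
gbpy
hlvch
krhua
xycjv
dwyy
sjcv
ncpr
bdg
rzmt
xvrcr
frv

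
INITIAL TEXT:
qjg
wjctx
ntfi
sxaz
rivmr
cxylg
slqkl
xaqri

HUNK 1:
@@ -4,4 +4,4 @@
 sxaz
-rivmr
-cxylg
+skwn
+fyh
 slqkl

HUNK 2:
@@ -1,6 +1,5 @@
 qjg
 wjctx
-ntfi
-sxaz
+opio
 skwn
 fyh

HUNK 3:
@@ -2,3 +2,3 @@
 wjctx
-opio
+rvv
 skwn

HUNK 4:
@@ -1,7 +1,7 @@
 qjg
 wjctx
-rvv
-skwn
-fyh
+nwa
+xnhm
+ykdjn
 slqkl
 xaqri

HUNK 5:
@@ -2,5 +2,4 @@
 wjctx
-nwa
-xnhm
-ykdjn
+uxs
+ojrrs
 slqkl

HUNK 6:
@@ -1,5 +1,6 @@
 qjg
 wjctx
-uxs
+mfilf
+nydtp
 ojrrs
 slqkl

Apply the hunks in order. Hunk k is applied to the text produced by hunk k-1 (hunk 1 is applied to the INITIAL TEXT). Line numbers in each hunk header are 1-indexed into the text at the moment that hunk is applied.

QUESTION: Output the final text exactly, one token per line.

Hunk 1: at line 4 remove [rivmr,cxylg] add [skwn,fyh] -> 8 lines: qjg wjctx ntfi sxaz skwn fyh slqkl xaqri
Hunk 2: at line 1 remove [ntfi,sxaz] add [opio] -> 7 lines: qjg wjctx opio skwn fyh slqkl xaqri
Hunk 3: at line 2 remove [opio] add [rvv] -> 7 lines: qjg wjctx rvv skwn fyh slqkl xaqri
Hunk 4: at line 1 remove [rvv,skwn,fyh] add [nwa,xnhm,ykdjn] -> 7 lines: qjg wjctx nwa xnhm ykdjn slqkl xaqri
Hunk 5: at line 2 remove [nwa,xnhm,ykdjn] add [uxs,ojrrs] -> 6 lines: qjg wjctx uxs ojrrs slqkl xaqri
Hunk 6: at line 1 remove [uxs] add [mfilf,nydtp] -> 7 lines: qjg wjctx mfilf nydtp ojrrs slqkl xaqri

Answer: qjg
wjctx
mfilf
nydtp
ojrrs
slqkl
xaqri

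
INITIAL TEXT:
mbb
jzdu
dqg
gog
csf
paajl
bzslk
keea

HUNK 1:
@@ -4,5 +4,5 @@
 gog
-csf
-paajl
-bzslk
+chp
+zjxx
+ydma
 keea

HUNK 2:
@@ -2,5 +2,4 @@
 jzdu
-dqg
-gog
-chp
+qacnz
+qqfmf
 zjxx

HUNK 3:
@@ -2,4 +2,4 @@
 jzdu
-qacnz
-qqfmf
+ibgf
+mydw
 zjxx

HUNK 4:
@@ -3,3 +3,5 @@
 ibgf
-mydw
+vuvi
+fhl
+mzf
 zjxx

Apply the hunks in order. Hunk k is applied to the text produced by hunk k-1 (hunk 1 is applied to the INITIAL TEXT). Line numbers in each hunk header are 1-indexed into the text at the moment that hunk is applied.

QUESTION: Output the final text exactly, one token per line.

Answer: mbb
jzdu
ibgf
vuvi
fhl
mzf
zjxx
ydma
keea

Derivation:
Hunk 1: at line 4 remove [csf,paajl,bzslk] add [chp,zjxx,ydma] -> 8 lines: mbb jzdu dqg gog chp zjxx ydma keea
Hunk 2: at line 2 remove [dqg,gog,chp] add [qacnz,qqfmf] -> 7 lines: mbb jzdu qacnz qqfmf zjxx ydma keea
Hunk 3: at line 2 remove [qacnz,qqfmf] add [ibgf,mydw] -> 7 lines: mbb jzdu ibgf mydw zjxx ydma keea
Hunk 4: at line 3 remove [mydw] add [vuvi,fhl,mzf] -> 9 lines: mbb jzdu ibgf vuvi fhl mzf zjxx ydma keea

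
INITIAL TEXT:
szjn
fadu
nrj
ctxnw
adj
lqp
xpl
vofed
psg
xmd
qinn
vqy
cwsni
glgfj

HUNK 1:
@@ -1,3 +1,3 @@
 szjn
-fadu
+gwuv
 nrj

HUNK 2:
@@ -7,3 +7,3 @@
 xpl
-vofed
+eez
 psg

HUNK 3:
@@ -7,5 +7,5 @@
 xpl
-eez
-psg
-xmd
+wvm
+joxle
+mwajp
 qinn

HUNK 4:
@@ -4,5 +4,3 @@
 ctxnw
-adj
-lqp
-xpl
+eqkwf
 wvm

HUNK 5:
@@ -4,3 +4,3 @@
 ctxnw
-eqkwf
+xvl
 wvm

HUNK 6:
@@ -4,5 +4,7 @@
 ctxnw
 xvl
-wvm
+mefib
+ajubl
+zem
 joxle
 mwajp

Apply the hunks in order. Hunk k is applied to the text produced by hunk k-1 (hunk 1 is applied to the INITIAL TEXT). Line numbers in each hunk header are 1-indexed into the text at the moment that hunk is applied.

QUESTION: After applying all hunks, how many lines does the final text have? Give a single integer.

Answer: 14

Derivation:
Hunk 1: at line 1 remove [fadu] add [gwuv] -> 14 lines: szjn gwuv nrj ctxnw adj lqp xpl vofed psg xmd qinn vqy cwsni glgfj
Hunk 2: at line 7 remove [vofed] add [eez] -> 14 lines: szjn gwuv nrj ctxnw adj lqp xpl eez psg xmd qinn vqy cwsni glgfj
Hunk 3: at line 7 remove [eez,psg,xmd] add [wvm,joxle,mwajp] -> 14 lines: szjn gwuv nrj ctxnw adj lqp xpl wvm joxle mwajp qinn vqy cwsni glgfj
Hunk 4: at line 4 remove [adj,lqp,xpl] add [eqkwf] -> 12 lines: szjn gwuv nrj ctxnw eqkwf wvm joxle mwajp qinn vqy cwsni glgfj
Hunk 5: at line 4 remove [eqkwf] add [xvl] -> 12 lines: szjn gwuv nrj ctxnw xvl wvm joxle mwajp qinn vqy cwsni glgfj
Hunk 6: at line 4 remove [wvm] add [mefib,ajubl,zem] -> 14 lines: szjn gwuv nrj ctxnw xvl mefib ajubl zem joxle mwajp qinn vqy cwsni glgfj
Final line count: 14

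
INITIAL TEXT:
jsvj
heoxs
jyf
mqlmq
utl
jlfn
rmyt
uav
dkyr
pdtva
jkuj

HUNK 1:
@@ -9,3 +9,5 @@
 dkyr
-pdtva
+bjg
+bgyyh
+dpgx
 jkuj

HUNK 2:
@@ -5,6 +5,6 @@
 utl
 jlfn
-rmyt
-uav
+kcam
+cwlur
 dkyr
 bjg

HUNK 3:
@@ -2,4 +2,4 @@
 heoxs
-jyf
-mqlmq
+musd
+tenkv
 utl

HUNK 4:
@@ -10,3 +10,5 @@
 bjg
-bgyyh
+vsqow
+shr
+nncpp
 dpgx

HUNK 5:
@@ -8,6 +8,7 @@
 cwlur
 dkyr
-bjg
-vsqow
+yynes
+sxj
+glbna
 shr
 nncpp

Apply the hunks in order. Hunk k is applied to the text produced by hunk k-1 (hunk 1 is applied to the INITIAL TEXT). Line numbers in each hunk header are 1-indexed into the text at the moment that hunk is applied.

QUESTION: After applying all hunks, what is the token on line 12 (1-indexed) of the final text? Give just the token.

Answer: glbna

Derivation:
Hunk 1: at line 9 remove [pdtva] add [bjg,bgyyh,dpgx] -> 13 lines: jsvj heoxs jyf mqlmq utl jlfn rmyt uav dkyr bjg bgyyh dpgx jkuj
Hunk 2: at line 5 remove [rmyt,uav] add [kcam,cwlur] -> 13 lines: jsvj heoxs jyf mqlmq utl jlfn kcam cwlur dkyr bjg bgyyh dpgx jkuj
Hunk 3: at line 2 remove [jyf,mqlmq] add [musd,tenkv] -> 13 lines: jsvj heoxs musd tenkv utl jlfn kcam cwlur dkyr bjg bgyyh dpgx jkuj
Hunk 4: at line 10 remove [bgyyh] add [vsqow,shr,nncpp] -> 15 lines: jsvj heoxs musd tenkv utl jlfn kcam cwlur dkyr bjg vsqow shr nncpp dpgx jkuj
Hunk 5: at line 8 remove [bjg,vsqow] add [yynes,sxj,glbna] -> 16 lines: jsvj heoxs musd tenkv utl jlfn kcam cwlur dkyr yynes sxj glbna shr nncpp dpgx jkuj
Final line 12: glbna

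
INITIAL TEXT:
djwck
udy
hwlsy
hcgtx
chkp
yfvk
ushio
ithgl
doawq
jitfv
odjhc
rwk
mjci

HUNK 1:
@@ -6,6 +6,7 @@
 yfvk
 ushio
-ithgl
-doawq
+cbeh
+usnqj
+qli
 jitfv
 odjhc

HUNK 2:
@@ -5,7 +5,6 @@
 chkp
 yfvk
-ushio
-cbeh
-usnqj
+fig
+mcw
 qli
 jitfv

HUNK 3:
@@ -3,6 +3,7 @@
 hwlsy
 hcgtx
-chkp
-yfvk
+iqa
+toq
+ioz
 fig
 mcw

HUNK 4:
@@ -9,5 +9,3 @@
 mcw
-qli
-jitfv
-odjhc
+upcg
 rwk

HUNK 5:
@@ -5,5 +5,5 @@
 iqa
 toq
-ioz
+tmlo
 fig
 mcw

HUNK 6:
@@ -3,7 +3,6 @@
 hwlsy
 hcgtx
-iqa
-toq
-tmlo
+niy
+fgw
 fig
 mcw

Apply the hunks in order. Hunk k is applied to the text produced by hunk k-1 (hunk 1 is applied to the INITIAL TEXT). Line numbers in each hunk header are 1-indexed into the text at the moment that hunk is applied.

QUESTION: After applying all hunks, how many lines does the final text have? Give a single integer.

Hunk 1: at line 6 remove [ithgl,doawq] add [cbeh,usnqj,qli] -> 14 lines: djwck udy hwlsy hcgtx chkp yfvk ushio cbeh usnqj qli jitfv odjhc rwk mjci
Hunk 2: at line 5 remove [ushio,cbeh,usnqj] add [fig,mcw] -> 13 lines: djwck udy hwlsy hcgtx chkp yfvk fig mcw qli jitfv odjhc rwk mjci
Hunk 3: at line 3 remove [chkp,yfvk] add [iqa,toq,ioz] -> 14 lines: djwck udy hwlsy hcgtx iqa toq ioz fig mcw qli jitfv odjhc rwk mjci
Hunk 4: at line 9 remove [qli,jitfv,odjhc] add [upcg] -> 12 lines: djwck udy hwlsy hcgtx iqa toq ioz fig mcw upcg rwk mjci
Hunk 5: at line 5 remove [ioz] add [tmlo] -> 12 lines: djwck udy hwlsy hcgtx iqa toq tmlo fig mcw upcg rwk mjci
Hunk 6: at line 3 remove [iqa,toq,tmlo] add [niy,fgw] -> 11 lines: djwck udy hwlsy hcgtx niy fgw fig mcw upcg rwk mjci
Final line count: 11

Answer: 11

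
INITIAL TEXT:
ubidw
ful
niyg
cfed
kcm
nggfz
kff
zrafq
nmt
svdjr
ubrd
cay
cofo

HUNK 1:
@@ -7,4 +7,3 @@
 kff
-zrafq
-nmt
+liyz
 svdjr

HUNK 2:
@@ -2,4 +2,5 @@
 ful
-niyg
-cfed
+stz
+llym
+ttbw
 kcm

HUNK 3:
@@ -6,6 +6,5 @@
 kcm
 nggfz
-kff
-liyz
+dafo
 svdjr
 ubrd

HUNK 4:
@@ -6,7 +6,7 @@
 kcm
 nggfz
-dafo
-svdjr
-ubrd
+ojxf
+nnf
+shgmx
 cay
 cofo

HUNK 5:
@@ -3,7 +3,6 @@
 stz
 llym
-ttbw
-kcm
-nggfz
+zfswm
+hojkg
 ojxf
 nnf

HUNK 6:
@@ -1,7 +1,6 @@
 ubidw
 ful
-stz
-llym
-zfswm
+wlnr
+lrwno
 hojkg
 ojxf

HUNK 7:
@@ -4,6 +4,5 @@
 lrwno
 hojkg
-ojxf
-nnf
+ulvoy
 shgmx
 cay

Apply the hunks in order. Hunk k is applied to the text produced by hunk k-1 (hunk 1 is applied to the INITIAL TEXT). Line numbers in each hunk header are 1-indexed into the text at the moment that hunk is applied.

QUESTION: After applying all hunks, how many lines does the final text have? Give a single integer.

Answer: 9

Derivation:
Hunk 1: at line 7 remove [zrafq,nmt] add [liyz] -> 12 lines: ubidw ful niyg cfed kcm nggfz kff liyz svdjr ubrd cay cofo
Hunk 2: at line 2 remove [niyg,cfed] add [stz,llym,ttbw] -> 13 lines: ubidw ful stz llym ttbw kcm nggfz kff liyz svdjr ubrd cay cofo
Hunk 3: at line 6 remove [kff,liyz] add [dafo] -> 12 lines: ubidw ful stz llym ttbw kcm nggfz dafo svdjr ubrd cay cofo
Hunk 4: at line 6 remove [dafo,svdjr,ubrd] add [ojxf,nnf,shgmx] -> 12 lines: ubidw ful stz llym ttbw kcm nggfz ojxf nnf shgmx cay cofo
Hunk 5: at line 3 remove [ttbw,kcm,nggfz] add [zfswm,hojkg] -> 11 lines: ubidw ful stz llym zfswm hojkg ojxf nnf shgmx cay cofo
Hunk 6: at line 1 remove [stz,llym,zfswm] add [wlnr,lrwno] -> 10 lines: ubidw ful wlnr lrwno hojkg ojxf nnf shgmx cay cofo
Hunk 7: at line 4 remove [ojxf,nnf] add [ulvoy] -> 9 lines: ubidw ful wlnr lrwno hojkg ulvoy shgmx cay cofo
Final line count: 9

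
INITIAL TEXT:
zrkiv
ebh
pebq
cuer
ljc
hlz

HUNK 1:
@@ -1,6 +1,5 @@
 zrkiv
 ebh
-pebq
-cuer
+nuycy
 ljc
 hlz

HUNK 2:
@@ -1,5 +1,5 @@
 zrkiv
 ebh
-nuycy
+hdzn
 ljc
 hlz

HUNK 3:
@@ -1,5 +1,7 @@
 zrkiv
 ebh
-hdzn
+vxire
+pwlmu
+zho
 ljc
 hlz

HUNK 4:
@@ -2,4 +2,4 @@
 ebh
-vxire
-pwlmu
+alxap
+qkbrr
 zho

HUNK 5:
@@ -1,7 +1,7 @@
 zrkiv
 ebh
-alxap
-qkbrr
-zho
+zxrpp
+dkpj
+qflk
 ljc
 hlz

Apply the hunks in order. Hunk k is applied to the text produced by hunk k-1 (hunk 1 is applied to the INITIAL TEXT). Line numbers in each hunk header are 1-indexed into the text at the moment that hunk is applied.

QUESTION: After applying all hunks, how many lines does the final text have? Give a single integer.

Answer: 7

Derivation:
Hunk 1: at line 1 remove [pebq,cuer] add [nuycy] -> 5 lines: zrkiv ebh nuycy ljc hlz
Hunk 2: at line 1 remove [nuycy] add [hdzn] -> 5 lines: zrkiv ebh hdzn ljc hlz
Hunk 3: at line 1 remove [hdzn] add [vxire,pwlmu,zho] -> 7 lines: zrkiv ebh vxire pwlmu zho ljc hlz
Hunk 4: at line 2 remove [vxire,pwlmu] add [alxap,qkbrr] -> 7 lines: zrkiv ebh alxap qkbrr zho ljc hlz
Hunk 5: at line 1 remove [alxap,qkbrr,zho] add [zxrpp,dkpj,qflk] -> 7 lines: zrkiv ebh zxrpp dkpj qflk ljc hlz
Final line count: 7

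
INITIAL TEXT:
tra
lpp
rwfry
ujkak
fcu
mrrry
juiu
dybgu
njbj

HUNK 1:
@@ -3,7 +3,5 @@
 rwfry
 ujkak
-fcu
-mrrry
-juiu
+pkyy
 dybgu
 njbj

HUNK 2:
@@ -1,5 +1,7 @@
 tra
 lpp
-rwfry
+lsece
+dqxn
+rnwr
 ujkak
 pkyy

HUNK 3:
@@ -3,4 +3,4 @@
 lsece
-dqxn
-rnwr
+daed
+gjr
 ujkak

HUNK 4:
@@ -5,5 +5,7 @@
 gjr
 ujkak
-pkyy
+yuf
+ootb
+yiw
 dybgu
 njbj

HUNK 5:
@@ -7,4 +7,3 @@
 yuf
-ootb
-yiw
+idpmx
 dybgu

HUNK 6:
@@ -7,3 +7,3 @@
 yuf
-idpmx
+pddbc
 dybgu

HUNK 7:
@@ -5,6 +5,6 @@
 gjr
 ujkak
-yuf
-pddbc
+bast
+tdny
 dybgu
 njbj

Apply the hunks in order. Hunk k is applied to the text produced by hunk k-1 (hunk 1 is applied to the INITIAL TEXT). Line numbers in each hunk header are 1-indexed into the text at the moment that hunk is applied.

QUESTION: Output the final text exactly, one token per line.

Hunk 1: at line 3 remove [fcu,mrrry,juiu] add [pkyy] -> 7 lines: tra lpp rwfry ujkak pkyy dybgu njbj
Hunk 2: at line 1 remove [rwfry] add [lsece,dqxn,rnwr] -> 9 lines: tra lpp lsece dqxn rnwr ujkak pkyy dybgu njbj
Hunk 3: at line 3 remove [dqxn,rnwr] add [daed,gjr] -> 9 lines: tra lpp lsece daed gjr ujkak pkyy dybgu njbj
Hunk 4: at line 5 remove [pkyy] add [yuf,ootb,yiw] -> 11 lines: tra lpp lsece daed gjr ujkak yuf ootb yiw dybgu njbj
Hunk 5: at line 7 remove [ootb,yiw] add [idpmx] -> 10 lines: tra lpp lsece daed gjr ujkak yuf idpmx dybgu njbj
Hunk 6: at line 7 remove [idpmx] add [pddbc] -> 10 lines: tra lpp lsece daed gjr ujkak yuf pddbc dybgu njbj
Hunk 7: at line 5 remove [yuf,pddbc] add [bast,tdny] -> 10 lines: tra lpp lsece daed gjr ujkak bast tdny dybgu njbj

Answer: tra
lpp
lsece
daed
gjr
ujkak
bast
tdny
dybgu
njbj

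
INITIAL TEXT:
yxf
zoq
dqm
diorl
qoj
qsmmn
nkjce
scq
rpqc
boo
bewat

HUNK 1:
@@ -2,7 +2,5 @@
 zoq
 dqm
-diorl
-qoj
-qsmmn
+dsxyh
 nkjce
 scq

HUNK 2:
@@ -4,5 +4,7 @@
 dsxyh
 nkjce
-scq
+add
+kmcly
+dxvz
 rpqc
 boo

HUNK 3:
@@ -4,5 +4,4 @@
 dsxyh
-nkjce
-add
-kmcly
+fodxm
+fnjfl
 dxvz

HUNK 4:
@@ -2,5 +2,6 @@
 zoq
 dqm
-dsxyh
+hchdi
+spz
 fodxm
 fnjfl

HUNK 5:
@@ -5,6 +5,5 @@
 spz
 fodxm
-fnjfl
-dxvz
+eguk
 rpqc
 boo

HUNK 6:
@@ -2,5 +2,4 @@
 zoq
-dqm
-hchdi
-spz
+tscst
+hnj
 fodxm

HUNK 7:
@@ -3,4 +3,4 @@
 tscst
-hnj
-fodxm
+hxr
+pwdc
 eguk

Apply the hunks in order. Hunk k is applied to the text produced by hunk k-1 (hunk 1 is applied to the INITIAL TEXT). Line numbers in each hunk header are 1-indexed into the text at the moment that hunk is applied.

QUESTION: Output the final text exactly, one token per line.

Answer: yxf
zoq
tscst
hxr
pwdc
eguk
rpqc
boo
bewat

Derivation:
Hunk 1: at line 2 remove [diorl,qoj,qsmmn] add [dsxyh] -> 9 lines: yxf zoq dqm dsxyh nkjce scq rpqc boo bewat
Hunk 2: at line 4 remove [scq] add [add,kmcly,dxvz] -> 11 lines: yxf zoq dqm dsxyh nkjce add kmcly dxvz rpqc boo bewat
Hunk 3: at line 4 remove [nkjce,add,kmcly] add [fodxm,fnjfl] -> 10 lines: yxf zoq dqm dsxyh fodxm fnjfl dxvz rpqc boo bewat
Hunk 4: at line 2 remove [dsxyh] add [hchdi,spz] -> 11 lines: yxf zoq dqm hchdi spz fodxm fnjfl dxvz rpqc boo bewat
Hunk 5: at line 5 remove [fnjfl,dxvz] add [eguk] -> 10 lines: yxf zoq dqm hchdi spz fodxm eguk rpqc boo bewat
Hunk 6: at line 2 remove [dqm,hchdi,spz] add [tscst,hnj] -> 9 lines: yxf zoq tscst hnj fodxm eguk rpqc boo bewat
Hunk 7: at line 3 remove [hnj,fodxm] add [hxr,pwdc] -> 9 lines: yxf zoq tscst hxr pwdc eguk rpqc boo bewat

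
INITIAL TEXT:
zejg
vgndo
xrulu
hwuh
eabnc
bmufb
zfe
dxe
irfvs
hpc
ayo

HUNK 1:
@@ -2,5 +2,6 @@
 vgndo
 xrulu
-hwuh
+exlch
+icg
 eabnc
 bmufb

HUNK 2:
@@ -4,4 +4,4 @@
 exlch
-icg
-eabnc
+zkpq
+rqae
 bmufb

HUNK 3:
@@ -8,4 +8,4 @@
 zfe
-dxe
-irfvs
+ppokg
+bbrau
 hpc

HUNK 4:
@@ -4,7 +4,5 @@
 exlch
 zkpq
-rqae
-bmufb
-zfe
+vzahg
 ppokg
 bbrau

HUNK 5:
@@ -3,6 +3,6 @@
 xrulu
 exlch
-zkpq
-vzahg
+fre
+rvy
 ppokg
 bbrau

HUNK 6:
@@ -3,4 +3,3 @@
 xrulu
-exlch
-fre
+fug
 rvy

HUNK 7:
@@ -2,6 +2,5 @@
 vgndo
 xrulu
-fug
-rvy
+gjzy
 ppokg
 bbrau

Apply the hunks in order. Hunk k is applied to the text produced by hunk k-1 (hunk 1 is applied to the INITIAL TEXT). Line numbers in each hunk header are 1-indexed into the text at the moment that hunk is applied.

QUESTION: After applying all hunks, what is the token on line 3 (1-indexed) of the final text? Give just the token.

Answer: xrulu

Derivation:
Hunk 1: at line 2 remove [hwuh] add [exlch,icg] -> 12 lines: zejg vgndo xrulu exlch icg eabnc bmufb zfe dxe irfvs hpc ayo
Hunk 2: at line 4 remove [icg,eabnc] add [zkpq,rqae] -> 12 lines: zejg vgndo xrulu exlch zkpq rqae bmufb zfe dxe irfvs hpc ayo
Hunk 3: at line 8 remove [dxe,irfvs] add [ppokg,bbrau] -> 12 lines: zejg vgndo xrulu exlch zkpq rqae bmufb zfe ppokg bbrau hpc ayo
Hunk 4: at line 4 remove [rqae,bmufb,zfe] add [vzahg] -> 10 lines: zejg vgndo xrulu exlch zkpq vzahg ppokg bbrau hpc ayo
Hunk 5: at line 3 remove [zkpq,vzahg] add [fre,rvy] -> 10 lines: zejg vgndo xrulu exlch fre rvy ppokg bbrau hpc ayo
Hunk 6: at line 3 remove [exlch,fre] add [fug] -> 9 lines: zejg vgndo xrulu fug rvy ppokg bbrau hpc ayo
Hunk 7: at line 2 remove [fug,rvy] add [gjzy] -> 8 lines: zejg vgndo xrulu gjzy ppokg bbrau hpc ayo
Final line 3: xrulu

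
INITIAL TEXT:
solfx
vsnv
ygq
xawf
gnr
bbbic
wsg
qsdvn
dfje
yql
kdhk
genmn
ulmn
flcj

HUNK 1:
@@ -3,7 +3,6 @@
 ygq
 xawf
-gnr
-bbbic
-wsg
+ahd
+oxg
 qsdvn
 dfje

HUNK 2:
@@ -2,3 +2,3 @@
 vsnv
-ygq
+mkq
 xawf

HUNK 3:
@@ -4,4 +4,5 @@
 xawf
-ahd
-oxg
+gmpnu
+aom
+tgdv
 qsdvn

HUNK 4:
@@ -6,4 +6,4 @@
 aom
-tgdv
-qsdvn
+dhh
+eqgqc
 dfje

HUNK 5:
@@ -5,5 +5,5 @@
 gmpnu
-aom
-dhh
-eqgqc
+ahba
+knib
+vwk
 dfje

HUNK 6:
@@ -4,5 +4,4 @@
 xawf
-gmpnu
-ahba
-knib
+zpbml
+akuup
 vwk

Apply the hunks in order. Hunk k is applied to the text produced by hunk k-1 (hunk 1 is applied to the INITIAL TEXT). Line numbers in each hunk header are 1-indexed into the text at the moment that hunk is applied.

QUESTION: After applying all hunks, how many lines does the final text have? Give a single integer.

Hunk 1: at line 3 remove [gnr,bbbic,wsg] add [ahd,oxg] -> 13 lines: solfx vsnv ygq xawf ahd oxg qsdvn dfje yql kdhk genmn ulmn flcj
Hunk 2: at line 2 remove [ygq] add [mkq] -> 13 lines: solfx vsnv mkq xawf ahd oxg qsdvn dfje yql kdhk genmn ulmn flcj
Hunk 3: at line 4 remove [ahd,oxg] add [gmpnu,aom,tgdv] -> 14 lines: solfx vsnv mkq xawf gmpnu aom tgdv qsdvn dfje yql kdhk genmn ulmn flcj
Hunk 4: at line 6 remove [tgdv,qsdvn] add [dhh,eqgqc] -> 14 lines: solfx vsnv mkq xawf gmpnu aom dhh eqgqc dfje yql kdhk genmn ulmn flcj
Hunk 5: at line 5 remove [aom,dhh,eqgqc] add [ahba,knib,vwk] -> 14 lines: solfx vsnv mkq xawf gmpnu ahba knib vwk dfje yql kdhk genmn ulmn flcj
Hunk 6: at line 4 remove [gmpnu,ahba,knib] add [zpbml,akuup] -> 13 lines: solfx vsnv mkq xawf zpbml akuup vwk dfje yql kdhk genmn ulmn flcj
Final line count: 13

Answer: 13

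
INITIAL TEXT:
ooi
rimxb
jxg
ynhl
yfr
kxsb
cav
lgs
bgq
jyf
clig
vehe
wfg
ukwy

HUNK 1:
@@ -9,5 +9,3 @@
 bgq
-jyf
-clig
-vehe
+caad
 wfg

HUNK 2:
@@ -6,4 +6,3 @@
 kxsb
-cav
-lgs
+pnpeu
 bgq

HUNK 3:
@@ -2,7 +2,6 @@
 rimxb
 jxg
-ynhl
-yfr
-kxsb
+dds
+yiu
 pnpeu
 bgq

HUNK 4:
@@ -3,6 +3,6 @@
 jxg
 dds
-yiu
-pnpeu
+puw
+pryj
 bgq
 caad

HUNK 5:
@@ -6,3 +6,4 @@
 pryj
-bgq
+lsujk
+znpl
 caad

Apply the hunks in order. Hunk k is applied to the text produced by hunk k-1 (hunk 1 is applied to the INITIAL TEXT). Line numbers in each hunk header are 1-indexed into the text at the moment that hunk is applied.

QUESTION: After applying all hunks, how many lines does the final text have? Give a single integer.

Answer: 11

Derivation:
Hunk 1: at line 9 remove [jyf,clig,vehe] add [caad] -> 12 lines: ooi rimxb jxg ynhl yfr kxsb cav lgs bgq caad wfg ukwy
Hunk 2: at line 6 remove [cav,lgs] add [pnpeu] -> 11 lines: ooi rimxb jxg ynhl yfr kxsb pnpeu bgq caad wfg ukwy
Hunk 3: at line 2 remove [ynhl,yfr,kxsb] add [dds,yiu] -> 10 lines: ooi rimxb jxg dds yiu pnpeu bgq caad wfg ukwy
Hunk 4: at line 3 remove [yiu,pnpeu] add [puw,pryj] -> 10 lines: ooi rimxb jxg dds puw pryj bgq caad wfg ukwy
Hunk 5: at line 6 remove [bgq] add [lsujk,znpl] -> 11 lines: ooi rimxb jxg dds puw pryj lsujk znpl caad wfg ukwy
Final line count: 11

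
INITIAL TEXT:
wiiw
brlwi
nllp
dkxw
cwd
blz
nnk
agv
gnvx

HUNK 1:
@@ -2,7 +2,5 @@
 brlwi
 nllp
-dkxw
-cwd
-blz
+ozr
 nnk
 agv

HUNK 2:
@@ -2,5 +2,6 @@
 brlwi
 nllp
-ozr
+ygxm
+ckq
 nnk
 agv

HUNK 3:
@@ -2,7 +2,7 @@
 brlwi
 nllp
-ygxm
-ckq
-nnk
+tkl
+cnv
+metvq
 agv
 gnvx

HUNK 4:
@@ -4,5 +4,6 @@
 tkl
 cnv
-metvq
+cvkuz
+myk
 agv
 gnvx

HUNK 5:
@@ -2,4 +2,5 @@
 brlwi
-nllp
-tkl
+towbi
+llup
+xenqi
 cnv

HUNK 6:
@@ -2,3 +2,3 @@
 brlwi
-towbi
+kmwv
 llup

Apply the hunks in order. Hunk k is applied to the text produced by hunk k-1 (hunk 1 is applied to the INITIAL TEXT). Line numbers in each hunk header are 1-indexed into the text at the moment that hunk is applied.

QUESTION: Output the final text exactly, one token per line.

Hunk 1: at line 2 remove [dkxw,cwd,blz] add [ozr] -> 7 lines: wiiw brlwi nllp ozr nnk agv gnvx
Hunk 2: at line 2 remove [ozr] add [ygxm,ckq] -> 8 lines: wiiw brlwi nllp ygxm ckq nnk agv gnvx
Hunk 3: at line 2 remove [ygxm,ckq,nnk] add [tkl,cnv,metvq] -> 8 lines: wiiw brlwi nllp tkl cnv metvq agv gnvx
Hunk 4: at line 4 remove [metvq] add [cvkuz,myk] -> 9 lines: wiiw brlwi nllp tkl cnv cvkuz myk agv gnvx
Hunk 5: at line 2 remove [nllp,tkl] add [towbi,llup,xenqi] -> 10 lines: wiiw brlwi towbi llup xenqi cnv cvkuz myk agv gnvx
Hunk 6: at line 2 remove [towbi] add [kmwv] -> 10 lines: wiiw brlwi kmwv llup xenqi cnv cvkuz myk agv gnvx

Answer: wiiw
brlwi
kmwv
llup
xenqi
cnv
cvkuz
myk
agv
gnvx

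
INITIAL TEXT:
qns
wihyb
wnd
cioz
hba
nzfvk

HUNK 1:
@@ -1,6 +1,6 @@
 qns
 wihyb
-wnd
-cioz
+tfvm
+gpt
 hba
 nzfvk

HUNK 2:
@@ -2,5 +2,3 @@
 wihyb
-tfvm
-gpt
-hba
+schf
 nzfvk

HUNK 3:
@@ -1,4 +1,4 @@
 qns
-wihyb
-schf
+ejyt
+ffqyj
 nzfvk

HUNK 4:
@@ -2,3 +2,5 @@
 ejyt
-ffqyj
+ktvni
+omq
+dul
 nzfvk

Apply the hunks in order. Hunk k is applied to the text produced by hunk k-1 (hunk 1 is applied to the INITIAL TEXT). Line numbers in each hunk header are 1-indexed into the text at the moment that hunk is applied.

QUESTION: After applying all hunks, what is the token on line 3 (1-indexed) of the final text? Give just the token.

Answer: ktvni

Derivation:
Hunk 1: at line 1 remove [wnd,cioz] add [tfvm,gpt] -> 6 lines: qns wihyb tfvm gpt hba nzfvk
Hunk 2: at line 2 remove [tfvm,gpt,hba] add [schf] -> 4 lines: qns wihyb schf nzfvk
Hunk 3: at line 1 remove [wihyb,schf] add [ejyt,ffqyj] -> 4 lines: qns ejyt ffqyj nzfvk
Hunk 4: at line 2 remove [ffqyj] add [ktvni,omq,dul] -> 6 lines: qns ejyt ktvni omq dul nzfvk
Final line 3: ktvni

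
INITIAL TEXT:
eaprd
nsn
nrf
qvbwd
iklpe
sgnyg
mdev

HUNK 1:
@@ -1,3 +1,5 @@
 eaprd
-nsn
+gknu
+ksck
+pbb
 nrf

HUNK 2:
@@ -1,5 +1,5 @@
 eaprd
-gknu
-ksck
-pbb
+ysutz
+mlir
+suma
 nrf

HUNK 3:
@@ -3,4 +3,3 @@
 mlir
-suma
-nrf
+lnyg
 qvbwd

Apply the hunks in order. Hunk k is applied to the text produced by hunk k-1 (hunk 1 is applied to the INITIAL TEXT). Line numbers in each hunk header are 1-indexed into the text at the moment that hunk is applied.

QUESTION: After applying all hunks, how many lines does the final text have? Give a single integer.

Hunk 1: at line 1 remove [nsn] add [gknu,ksck,pbb] -> 9 lines: eaprd gknu ksck pbb nrf qvbwd iklpe sgnyg mdev
Hunk 2: at line 1 remove [gknu,ksck,pbb] add [ysutz,mlir,suma] -> 9 lines: eaprd ysutz mlir suma nrf qvbwd iklpe sgnyg mdev
Hunk 3: at line 3 remove [suma,nrf] add [lnyg] -> 8 lines: eaprd ysutz mlir lnyg qvbwd iklpe sgnyg mdev
Final line count: 8

Answer: 8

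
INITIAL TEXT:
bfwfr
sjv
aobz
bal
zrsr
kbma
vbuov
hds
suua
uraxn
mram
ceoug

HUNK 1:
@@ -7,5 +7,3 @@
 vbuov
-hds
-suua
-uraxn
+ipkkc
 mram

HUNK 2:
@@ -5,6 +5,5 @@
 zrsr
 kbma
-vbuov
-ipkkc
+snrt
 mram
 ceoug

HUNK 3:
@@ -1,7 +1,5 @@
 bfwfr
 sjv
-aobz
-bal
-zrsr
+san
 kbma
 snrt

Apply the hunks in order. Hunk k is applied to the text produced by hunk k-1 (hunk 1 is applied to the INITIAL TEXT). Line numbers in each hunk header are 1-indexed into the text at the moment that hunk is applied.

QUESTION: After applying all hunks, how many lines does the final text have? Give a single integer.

Hunk 1: at line 7 remove [hds,suua,uraxn] add [ipkkc] -> 10 lines: bfwfr sjv aobz bal zrsr kbma vbuov ipkkc mram ceoug
Hunk 2: at line 5 remove [vbuov,ipkkc] add [snrt] -> 9 lines: bfwfr sjv aobz bal zrsr kbma snrt mram ceoug
Hunk 3: at line 1 remove [aobz,bal,zrsr] add [san] -> 7 lines: bfwfr sjv san kbma snrt mram ceoug
Final line count: 7

Answer: 7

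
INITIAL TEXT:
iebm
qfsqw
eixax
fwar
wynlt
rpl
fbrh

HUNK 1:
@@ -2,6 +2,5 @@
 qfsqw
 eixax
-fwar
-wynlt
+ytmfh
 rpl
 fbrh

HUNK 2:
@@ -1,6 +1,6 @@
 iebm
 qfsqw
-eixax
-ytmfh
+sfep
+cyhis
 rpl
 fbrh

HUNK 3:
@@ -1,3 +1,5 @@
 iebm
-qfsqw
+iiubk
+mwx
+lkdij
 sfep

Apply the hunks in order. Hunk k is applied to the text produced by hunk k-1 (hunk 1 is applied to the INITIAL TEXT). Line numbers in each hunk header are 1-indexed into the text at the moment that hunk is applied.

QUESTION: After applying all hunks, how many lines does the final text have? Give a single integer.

Hunk 1: at line 2 remove [fwar,wynlt] add [ytmfh] -> 6 lines: iebm qfsqw eixax ytmfh rpl fbrh
Hunk 2: at line 1 remove [eixax,ytmfh] add [sfep,cyhis] -> 6 lines: iebm qfsqw sfep cyhis rpl fbrh
Hunk 3: at line 1 remove [qfsqw] add [iiubk,mwx,lkdij] -> 8 lines: iebm iiubk mwx lkdij sfep cyhis rpl fbrh
Final line count: 8

Answer: 8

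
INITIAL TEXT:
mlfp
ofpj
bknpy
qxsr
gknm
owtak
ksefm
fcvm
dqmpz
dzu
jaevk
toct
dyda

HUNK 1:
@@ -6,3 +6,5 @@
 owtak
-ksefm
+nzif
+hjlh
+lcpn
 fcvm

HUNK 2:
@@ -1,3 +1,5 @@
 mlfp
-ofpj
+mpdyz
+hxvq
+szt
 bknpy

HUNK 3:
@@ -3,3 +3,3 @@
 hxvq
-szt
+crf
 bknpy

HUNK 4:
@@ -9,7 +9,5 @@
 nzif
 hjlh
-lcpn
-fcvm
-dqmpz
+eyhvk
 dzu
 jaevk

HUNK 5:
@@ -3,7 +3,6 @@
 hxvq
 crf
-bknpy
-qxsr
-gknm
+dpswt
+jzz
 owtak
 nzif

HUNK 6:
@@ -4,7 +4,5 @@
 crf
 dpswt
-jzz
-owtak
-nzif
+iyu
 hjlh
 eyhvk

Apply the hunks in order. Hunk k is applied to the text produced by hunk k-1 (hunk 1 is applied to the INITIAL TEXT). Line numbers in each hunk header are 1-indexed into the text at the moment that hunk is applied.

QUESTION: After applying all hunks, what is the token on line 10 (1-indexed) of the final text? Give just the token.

Answer: jaevk

Derivation:
Hunk 1: at line 6 remove [ksefm] add [nzif,hjlh,lcpn] -> 15 lines: mlfp ofpj bknpy qxsr gknm owtak nzif hjlh lcpn fcvm dqmpz dzu jaevk toct dyda
Hunk 2: at line 1 remove [ofpj] add [mpdyz,hxvq,szt] -> 17 lines: mlfp mpdyz hxvq szt bknpy qxsr gknm owtak nzif hjlh lcpn fcvm dqmpz dzu jaevk toct dyda
Hunk 3: at line 3 remove [szt] add [crf] -> 17 lines: mlfp mpdyz hxvq crf bknpy qxsr gknm owtak nzif hjlh lcpn fcvm dqmpz dzu jaevk toct dyda
Hunk 4: at line 9 remove [lcpn,fcvm,dqmpz] add [eyhvk] -> 15 lines: mlfp mpdyz hxvq crf bknpy qxsr gknm owtak nzif hjlh eyhvk dzu jaevk toct dyda
Hunk 5: at line 3 remove [bknpy,qxsr,gknm] add [dpswt,jzz] -> 14 lines: mlfp mpdyz hxvq crf dpswt jzz owtak nzif hjlh eyhvk dzu jaevk toct dyda
Hunk 6: at line 4 remove [jzz,owtak,nzif] add [iyu] -> 12 lines: mlfp mpdyz hxvq crf dpswt iyu hjlh eyhvk dzu jaevk toct dyda
Final line 10: jaevk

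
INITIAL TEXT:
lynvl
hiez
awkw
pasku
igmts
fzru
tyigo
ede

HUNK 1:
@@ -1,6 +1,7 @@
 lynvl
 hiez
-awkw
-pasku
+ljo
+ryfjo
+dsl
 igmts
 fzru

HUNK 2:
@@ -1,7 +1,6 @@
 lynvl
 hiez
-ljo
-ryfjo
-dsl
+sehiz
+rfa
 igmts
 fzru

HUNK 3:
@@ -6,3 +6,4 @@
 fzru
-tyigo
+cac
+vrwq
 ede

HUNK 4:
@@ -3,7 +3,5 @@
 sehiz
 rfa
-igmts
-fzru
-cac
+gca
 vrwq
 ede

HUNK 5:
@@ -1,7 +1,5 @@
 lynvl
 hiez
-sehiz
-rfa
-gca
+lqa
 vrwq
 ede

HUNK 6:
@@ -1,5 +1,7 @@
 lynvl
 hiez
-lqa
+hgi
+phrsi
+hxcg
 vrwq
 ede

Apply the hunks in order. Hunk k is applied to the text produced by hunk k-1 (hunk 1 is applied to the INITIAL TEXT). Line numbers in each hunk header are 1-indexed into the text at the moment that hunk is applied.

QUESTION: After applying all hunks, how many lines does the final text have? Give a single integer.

Answer: 7

Derivation:
Hunk 1: at line 1 remove [awkw,pasku] add [ljo,ryfjo,dsl] -> 9 lines: lynvl hiez ljo ryfjo dsl igmts fzru tyigo ede
Hunk 2: at line 1 remove [ljo,ryfjo,dsl] add [sehiz,rfa] -> 8 lines: lynvl hiez sehiz rfa igmts fzru tyigo ede
Hunk 3: at line 6 remove [tyigo] add [cac,vrwq] -> 9 lines: lynvl hiez sehiz rfa igmts fzru cac vrwq ede
Hunk 4: at line 3 remove [igmts,fzru,cac] add [gca] -> 7 lines: lynvl hiez sehiz rfa gca vrwq ede
Hunk 5: at line 1 remove [sehiz,rfa,gca] add [lqa] -> 5 lines: lynvl hiez lqa vrwq ede
Hunk 6: at line 1 remove [lqa] add [hgi,phrsi,hxcg] -> 7 lines: lynvl hiez hgi phrsi hxcg vrwq ede
Final line count: 7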